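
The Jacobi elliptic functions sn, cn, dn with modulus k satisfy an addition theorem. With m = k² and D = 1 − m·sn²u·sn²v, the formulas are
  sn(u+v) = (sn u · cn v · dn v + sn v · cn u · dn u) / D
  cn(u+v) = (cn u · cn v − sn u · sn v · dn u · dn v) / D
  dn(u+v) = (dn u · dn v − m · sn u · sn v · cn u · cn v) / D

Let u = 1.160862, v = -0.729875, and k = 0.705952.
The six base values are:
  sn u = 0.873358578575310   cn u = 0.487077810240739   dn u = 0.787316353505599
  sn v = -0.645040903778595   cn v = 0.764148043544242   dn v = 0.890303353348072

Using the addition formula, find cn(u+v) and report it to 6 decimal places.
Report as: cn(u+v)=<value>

cn(u+v)=0.911201

m = k² = 0.498368226304
D = 1 − m·sn²u·sn²v = 0.8418351268389118
cn(u+v) = (cn u·cn v − sn u·sn v·dn u·dn v)/D = 0.7670813644710807/0.8418351268389118 = 0.9112014217694488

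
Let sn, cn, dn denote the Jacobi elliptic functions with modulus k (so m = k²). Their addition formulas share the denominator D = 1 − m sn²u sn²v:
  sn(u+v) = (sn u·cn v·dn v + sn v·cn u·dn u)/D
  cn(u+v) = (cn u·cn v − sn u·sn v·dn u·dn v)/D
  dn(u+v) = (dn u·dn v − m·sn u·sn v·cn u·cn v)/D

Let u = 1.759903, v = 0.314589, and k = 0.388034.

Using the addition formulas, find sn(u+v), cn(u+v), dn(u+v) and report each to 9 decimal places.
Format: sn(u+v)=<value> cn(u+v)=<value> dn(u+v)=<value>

sn u = 0.9934318857942003, cn u = -0.1144250334820966, dn u = 0.9227139568632915
sn v = 0.3086976840843761, cn v = 0.9511602072421568, dn v = 0.9927998320631882
m = k² = 0.150570385156
D = 1 − m·sn²u·sn²v = 0.9858393726362959
sn(u+v) = (sn u·cn v·dn v + sn v·cn u·dn u)/D = 0.9055165591524589/0.9858393726362959 = 0.9185234271288632
cn(u+v) = (cn u·cn v − sn u·sn v·dn u·dn v)/D = -0.3897679177929051/0.9858393726362959 = -0.3953665562682913
dn(u+v) = (dn u·dn v − m·sn u·sn v·cn u·cn v)/D = 0.9210958363038293/0.9858393726362959 = 0.934326485501049

sn(u+v)=0.918523427 cn(u+v)=-0.395366556 dn(u+v)=0.934326486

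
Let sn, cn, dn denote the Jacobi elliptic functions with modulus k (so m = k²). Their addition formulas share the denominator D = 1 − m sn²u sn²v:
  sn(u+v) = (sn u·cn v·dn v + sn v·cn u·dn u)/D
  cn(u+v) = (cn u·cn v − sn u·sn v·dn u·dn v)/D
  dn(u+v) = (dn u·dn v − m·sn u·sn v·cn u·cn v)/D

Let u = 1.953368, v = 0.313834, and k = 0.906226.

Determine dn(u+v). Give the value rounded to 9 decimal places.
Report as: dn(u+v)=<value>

dn(u+v)=0.423088381

sn u = 0.9883640370840765, cn u = 0.15210696959333, dn u = 0.4446967615069765
sn v = 0.3047740159060298, cn v = 0.9524246947809108, dn v = 0.96110186686941
m = k² = 0.821245563076
D = 1 − m·sn²u·sn²v = 0.9254817270950392
dn(u+v) = (dn u·dn v − m·sn u·sn v·cn u·cn v)/D = 0.3915605654484171/0.9254817270950392 = 0.4230883808775698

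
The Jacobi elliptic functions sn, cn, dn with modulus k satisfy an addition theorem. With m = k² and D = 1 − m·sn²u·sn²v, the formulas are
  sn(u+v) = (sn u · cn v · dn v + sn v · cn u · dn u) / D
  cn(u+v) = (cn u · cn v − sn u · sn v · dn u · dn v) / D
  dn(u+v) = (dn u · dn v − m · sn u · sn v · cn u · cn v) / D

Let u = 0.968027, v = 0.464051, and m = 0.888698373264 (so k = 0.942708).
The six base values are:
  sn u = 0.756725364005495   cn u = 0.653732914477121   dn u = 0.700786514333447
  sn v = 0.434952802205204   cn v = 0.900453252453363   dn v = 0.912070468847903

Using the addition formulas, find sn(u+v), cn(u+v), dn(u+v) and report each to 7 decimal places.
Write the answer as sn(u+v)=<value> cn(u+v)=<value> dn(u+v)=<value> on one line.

sn(u+v)=0.9081801 cn(u+v)=0.4185796 dn(u+v)=0.5167296

m = k² = 0.888698373264
D = 1 − m·sn²u·sn²v = 0.9037246217883677
sn(u+v) = (sn u·cn v·dn v + sn v·cn u·dn u)/D = 0.8207447146182604/0.9037246217883677 = 0.9081800969349496
cn(u+v) = (cn u·cn v − sn u·sn v·dn u·dn v)/D = 0.3782807230784017/0.9037246217883677 = 0.4185796358295821
dn(u+v) = (dn u·dn v − m·sn u·sn v·cn u·cn v)/D = 0.4669812814592858/0.9037246217883677 = 0.516729621170643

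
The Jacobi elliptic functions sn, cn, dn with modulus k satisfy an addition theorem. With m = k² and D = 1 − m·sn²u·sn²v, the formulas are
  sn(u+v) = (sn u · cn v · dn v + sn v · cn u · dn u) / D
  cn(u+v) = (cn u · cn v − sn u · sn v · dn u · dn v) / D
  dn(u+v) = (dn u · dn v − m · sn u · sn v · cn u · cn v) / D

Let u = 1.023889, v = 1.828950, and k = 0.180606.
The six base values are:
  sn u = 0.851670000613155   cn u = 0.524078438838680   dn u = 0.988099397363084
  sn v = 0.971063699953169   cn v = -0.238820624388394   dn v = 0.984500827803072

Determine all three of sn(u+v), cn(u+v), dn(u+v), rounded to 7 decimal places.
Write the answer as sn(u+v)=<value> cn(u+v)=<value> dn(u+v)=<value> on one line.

m = k² = 0.032618527236
D = 1 − m·sn²u·sn²v = 0.9776898501439335
sn(u+v) = (sn u·cn v·dn v + sn v·cn u·dn u)/D = 0.3026132838834726/0.9776898501439335 = 0.3095186922917554
cn(u+v) = (cn u·cn v − sn u·sn v·dn u·dn v)/D = -0.9296787851143684/0.9776898501439335 = -0.9508933584382644
dn(u+v) = (dn u·dn v − m·sn u·sn v·cn u·cn v)/D = 0.9761610563734585/0.9776898501439335 = 0.998436320301116

sn(u+v)=0.3095187 cn(u+v)=-0.9508934 dn(u+v)=0.9984363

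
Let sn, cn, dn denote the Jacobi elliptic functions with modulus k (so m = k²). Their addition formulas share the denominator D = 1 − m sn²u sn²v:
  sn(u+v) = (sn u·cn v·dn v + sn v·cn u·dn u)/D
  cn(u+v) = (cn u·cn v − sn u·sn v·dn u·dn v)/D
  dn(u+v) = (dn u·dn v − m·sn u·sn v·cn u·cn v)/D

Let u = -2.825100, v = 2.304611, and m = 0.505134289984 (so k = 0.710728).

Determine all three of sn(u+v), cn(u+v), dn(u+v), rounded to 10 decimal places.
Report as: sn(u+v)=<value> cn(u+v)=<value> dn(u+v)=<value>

sn(u+v)=-0.4875703387 cn(u+v)=0.8730837101 dn(u+v)=0.9380389300

sn u = -0.7455212781310455, cn u = -0.6664818255990574, dn u = 0.8480833469699258
sn v = 0.9495365974050894, cn v = -0.3136562611974536, dn v = 0.7379437294559445
m = k² = 0.505134289984
D = 1 − m·sn²u·sn²v = 0.7468660747972045
sn(u+v) = (sn u·cn v·dn v + sn v·cn u·dn u)/D = -0.3641497450453304/0.7468660747972045 = -0.4875703386905175
cn(u+v) = (cn u·cn v − sn u·sn v·dn u·dn v)/D = 0.6520766035263068/0.7468660747972045 = 0.8730837100926887
dn(u+v) = (dn u·dn v − m·sn u·sn v·cn u·cn v)/D = 0.7005894536476685/0.7468660747972045 = 0.9380389299887514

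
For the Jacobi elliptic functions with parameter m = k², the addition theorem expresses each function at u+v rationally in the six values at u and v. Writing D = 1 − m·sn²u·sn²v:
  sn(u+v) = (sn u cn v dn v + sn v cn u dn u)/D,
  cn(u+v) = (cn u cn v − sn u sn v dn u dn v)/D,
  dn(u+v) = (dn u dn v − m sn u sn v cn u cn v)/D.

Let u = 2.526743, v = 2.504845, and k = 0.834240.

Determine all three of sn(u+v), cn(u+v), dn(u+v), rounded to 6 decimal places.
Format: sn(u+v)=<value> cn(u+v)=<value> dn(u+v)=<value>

sn u = 0.9668421816559404, cn u = -0.2553746184936584, dn u = 0.5911271011969301
sn v = 0.9700569321296868, cn v = -0.2428776408546911, dn v = 0.5874502317980753
m = k² = 0.6959563776
D = 1 − m·sn²u·sn²v = 0.3878080065663927
sn(u+v) = (sn u·cn v·dn v + sn v·cn u·dn u)/D = -0.2843863043782935/0.3878080065663927 = -0.7333172589607342
cn(u+v) = (cn u·cn v − sn u·sn v·dn u·dn v)/D = -0.2636654695614423/0.3878080065663927 = -0.6798866065089939
dn(u+v) = (dn u·dn v − m·sn u·sn v·cn u·cn v)/D = 0.3067721974713168/0.3878080065663927 = 0.7910414232739607

sn(u+v)=-0.733317 cn(u+v)=-0.679887 dn(u+v)=0.791041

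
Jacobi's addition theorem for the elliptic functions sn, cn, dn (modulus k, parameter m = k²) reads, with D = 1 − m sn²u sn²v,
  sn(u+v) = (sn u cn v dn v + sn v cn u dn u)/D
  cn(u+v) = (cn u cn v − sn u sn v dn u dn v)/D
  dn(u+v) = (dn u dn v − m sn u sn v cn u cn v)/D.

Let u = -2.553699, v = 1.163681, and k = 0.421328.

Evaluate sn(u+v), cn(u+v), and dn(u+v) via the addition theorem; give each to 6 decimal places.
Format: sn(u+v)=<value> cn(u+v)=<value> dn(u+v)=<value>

sn u = -0.6686436798543211, cn u = -0.7435829673888934, dn u = 0.9594971584098649
sn v = 0.9036418029083396, cn v = 0.4282890286203529, dn v = 0.9246864206887064
m = k² = 0.177517283584
D = 1 − m·sn²u·sn²v = 0.9351928745993029
sn(u+v) = (sn u·cn v·dn v + sn v·cn u·dn u)/D = -0.9095224666060837/0.9351928745993029 = -0.972550680516874
cn(u+v) = (cn u·cn v − sn u·sn v·dn u·dn v)/D = 0.2176111105621514/0.9351928745993029 = 0.2326911554532428
dn(u+v) = (dn u·dn v − m·sn u·sn v·cn u·cn v)/D = 0.8530755487463811/0.9351928745993029 = 0.9121920963222628

sn(u+v)=-0.972551 cn(u+v)=0.232691 dn(u+v)=0.912192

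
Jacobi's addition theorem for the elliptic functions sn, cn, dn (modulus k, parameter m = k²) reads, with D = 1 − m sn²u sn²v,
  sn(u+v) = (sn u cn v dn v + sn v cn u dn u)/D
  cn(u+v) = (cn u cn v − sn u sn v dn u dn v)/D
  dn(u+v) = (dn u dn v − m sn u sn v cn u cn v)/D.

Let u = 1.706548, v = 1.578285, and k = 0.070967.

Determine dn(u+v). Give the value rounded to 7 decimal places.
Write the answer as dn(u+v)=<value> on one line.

dn(u+v)=0.9999515

sn u = 0.9911110153588329, cn u = -0.133037420428928, dn u = 0.9975233443014286
sn v = 0.9999849222249887, cn v = -0.00549138622601848, dn v = 0.9974787400153983
m = k² = 0.005036315089
D = 1 − m·sn²u·sn²v = 0.9950529716100426
dn(u+v) = (dn u·dn v − m·sn u·sn v·cn u·cn v)/D = 0.9950046820405863/0.9950529716100426 = 0.9999514703530023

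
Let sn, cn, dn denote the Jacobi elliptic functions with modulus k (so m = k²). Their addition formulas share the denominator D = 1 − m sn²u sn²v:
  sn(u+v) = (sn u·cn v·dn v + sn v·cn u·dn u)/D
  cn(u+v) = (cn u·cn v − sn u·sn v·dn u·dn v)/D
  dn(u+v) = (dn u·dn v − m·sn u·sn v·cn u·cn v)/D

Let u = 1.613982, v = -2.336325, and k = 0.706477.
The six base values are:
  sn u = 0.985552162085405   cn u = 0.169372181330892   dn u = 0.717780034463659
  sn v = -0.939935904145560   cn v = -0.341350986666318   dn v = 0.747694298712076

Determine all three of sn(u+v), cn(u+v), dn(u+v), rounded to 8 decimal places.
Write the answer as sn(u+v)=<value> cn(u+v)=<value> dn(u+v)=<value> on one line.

m = k² = 0.499109751529
D = 1 − m·sn²u·sn²v = 0.5716963614929832
sn(u+v) = (sn u·cn v·dn v + sn v·cn u·dn u)/D = -0.3658085796991303/0.5716963614929832 = -0.6398651527951348
cn(u+v) = (cn u·cn v − sn u·sn v·dn u·dn v)/D = 0.4393413396925228/0.5716963614929832 = 0.7684872062945868
dn(u+v) = (dn u·dn v − m·sn u·sn v·cn u·cn v)/D = 0.5099489196665255/0.5716963614929832 = 0.8919925925972234

sn(u+v)=-0.63986515 cn(u+v)=0.76848721 dn(u+v)=0.89199259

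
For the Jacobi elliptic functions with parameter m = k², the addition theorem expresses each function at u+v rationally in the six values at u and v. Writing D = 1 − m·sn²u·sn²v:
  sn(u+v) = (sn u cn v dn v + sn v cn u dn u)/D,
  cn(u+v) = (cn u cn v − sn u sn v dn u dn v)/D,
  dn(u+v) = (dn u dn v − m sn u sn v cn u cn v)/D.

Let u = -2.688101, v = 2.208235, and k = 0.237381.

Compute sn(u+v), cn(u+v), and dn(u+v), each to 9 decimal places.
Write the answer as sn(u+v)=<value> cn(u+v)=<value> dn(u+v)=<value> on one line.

sn(u+v)=-0.460781468 cn(u+v)=0.887513627 dn(u+v)=0.993999924

sn u = -0.4777554368957009, cn u = -0.8784928813124202, dn u = 0.9935482663300154
sn v = 0.8259073679553057, cn v = -0.5638058349796846, dn v = 0.9805929573356729
m = k² = 0.056349739161
D = 1 − m·sn²u·sn²v = 0.9912266416785893
sn(u+v) = (sn u·cn v·dn v + sn v·cn u·dn u)/D = -0.4567388671413832/0.9912266416785893 = -0.4607814680686148
cn(u+v) = (cn u·cn v − sn u·sn v·dn u·dn v)/D = 0.8797271522556414/0.9912266416785893 = 0.8875136273232835
dn(u+v) = (dn u·dn v − m·sn u·sn v·cn u·cn v)/D = 0.9852792060909691/0.9912266416785893 = 0.9939999235920974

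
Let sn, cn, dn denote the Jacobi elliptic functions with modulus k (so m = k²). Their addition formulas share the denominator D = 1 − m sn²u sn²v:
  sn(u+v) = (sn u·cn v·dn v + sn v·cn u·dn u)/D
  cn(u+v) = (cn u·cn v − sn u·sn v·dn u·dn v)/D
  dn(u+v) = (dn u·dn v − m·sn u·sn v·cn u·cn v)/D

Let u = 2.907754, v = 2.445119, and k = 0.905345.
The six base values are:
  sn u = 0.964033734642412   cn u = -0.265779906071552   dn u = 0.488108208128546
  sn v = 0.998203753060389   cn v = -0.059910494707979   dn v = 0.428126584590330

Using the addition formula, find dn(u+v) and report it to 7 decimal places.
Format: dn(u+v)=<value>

m = k² = 0.819649569025
D = 1 − m·sn²u·sn²v = 0.2409837486199657
dn(u+v) = (dn u·dn v − m·sn u·sn v·cn u·cn v)/D = 0.1964128214637399/0.2409837486199657 = 0.8150459215135096

dn(u+v)=0.8150459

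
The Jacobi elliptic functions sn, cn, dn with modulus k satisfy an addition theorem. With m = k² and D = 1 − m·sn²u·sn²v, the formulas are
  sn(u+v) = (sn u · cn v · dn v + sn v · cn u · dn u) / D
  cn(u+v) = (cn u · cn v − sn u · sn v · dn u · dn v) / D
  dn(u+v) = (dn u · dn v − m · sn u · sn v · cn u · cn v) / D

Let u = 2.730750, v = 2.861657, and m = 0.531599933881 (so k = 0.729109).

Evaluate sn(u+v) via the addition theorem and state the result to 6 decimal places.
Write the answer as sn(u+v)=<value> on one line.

sn(u+v)=-0.999341

sn u = 0.8161023940658591, cn u = -0.5779073302874547, dn u = 0.8037052660774398
sn v = 0.7494493395855003, cn v = -0.6620616945533532, dn v = 0.8375046104687724
m = k² = 0.531599933881
D = 1 − m·sn²u·sn²v = 0.8011348031302398
sn(u+v) = (sn u·cn v·dn v + sn v·cn u·dn u)/D = -0.8006068380725185/0.8011348031302398 = -0.9993409785024214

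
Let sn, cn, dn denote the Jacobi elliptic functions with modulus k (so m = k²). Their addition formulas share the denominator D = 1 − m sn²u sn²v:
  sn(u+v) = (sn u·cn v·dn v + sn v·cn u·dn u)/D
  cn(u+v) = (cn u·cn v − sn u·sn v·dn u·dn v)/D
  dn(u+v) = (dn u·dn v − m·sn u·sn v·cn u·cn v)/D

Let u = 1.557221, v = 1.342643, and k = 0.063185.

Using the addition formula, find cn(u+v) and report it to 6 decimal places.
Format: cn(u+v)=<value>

sn u = 0.9998857496425554, cn u = 0.01511580833911924, dn u = 0.9980022885627051
sn v = 0.9738317443356285, cn v = 0.2272701778153637, dn v = 0.9981051383876576
m = k² = 0.003992344225
D = 1 − m·sn²u·sn²v = 0.9962147323604584
cn(u+v) = (cn u·cn v − sn u·sn v·dn u·dn v)/D = -0.9664985190575037/0.9962147323604584 = -0.9701708754772736

cn(u+v)=-0.970171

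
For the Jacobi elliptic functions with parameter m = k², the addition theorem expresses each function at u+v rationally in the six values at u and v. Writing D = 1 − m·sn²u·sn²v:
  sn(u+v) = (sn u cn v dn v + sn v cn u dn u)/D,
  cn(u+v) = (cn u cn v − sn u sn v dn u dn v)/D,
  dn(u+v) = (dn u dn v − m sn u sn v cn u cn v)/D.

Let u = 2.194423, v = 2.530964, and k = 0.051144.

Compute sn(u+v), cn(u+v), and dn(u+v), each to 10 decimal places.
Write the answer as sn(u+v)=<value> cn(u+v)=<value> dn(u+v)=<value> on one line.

sn u = 0.812784429976575, cn u = -0.5825645632783152, dn u = 0.9991356336058331
sn v = 0.5749909251250506, cn v = -0.8181597863643987, dn v = 0.9995675107749145
m = k² = 0.002615708736
D = 1 − m·sn²u·sn²v = 0.9994287027747694
sn(u+v) = (sn u·cn v·dn v + sn v·cn u·dn u)/D = -0.9993797365923162/0.9994287027747694 = -0.9999510058273119
cn(u+v) = (cn u·cn v − sn u·sn v·dn u·dn v)/D = 0.009893129875372175/0.9994287027747694 = 0.00989878502378942
dn(u+v) = (dn u·dn v − m·sn u·sn v·cn u·cn v)/D = 0.9981208679536529/0.9994287027747694 = 0.9986914175893834

sn(u+v)=-0.9999510058 cn(u+v)=0.0098987850 dn(u+v)=0.9986914176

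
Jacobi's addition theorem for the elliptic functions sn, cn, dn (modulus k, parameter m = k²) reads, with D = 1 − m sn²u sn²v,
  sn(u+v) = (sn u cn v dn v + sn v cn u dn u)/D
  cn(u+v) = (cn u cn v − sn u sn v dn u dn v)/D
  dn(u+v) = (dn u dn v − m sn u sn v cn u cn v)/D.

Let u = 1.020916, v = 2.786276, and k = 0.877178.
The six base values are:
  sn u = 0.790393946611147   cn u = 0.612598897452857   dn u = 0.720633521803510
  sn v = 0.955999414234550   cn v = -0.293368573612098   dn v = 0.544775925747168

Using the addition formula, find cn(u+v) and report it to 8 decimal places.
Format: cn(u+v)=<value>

m = k² = 0.769441243684
D = 1 − m·sn²u·sn²v = 0.5606830852413682
cn(u+v) = (cn u·cn v − sn u·sn v·dn u·dn v)/D = -0.4763599196803796/0.5606830852413682 = -0.8496063680524831

cn(u+v)=-0.84960637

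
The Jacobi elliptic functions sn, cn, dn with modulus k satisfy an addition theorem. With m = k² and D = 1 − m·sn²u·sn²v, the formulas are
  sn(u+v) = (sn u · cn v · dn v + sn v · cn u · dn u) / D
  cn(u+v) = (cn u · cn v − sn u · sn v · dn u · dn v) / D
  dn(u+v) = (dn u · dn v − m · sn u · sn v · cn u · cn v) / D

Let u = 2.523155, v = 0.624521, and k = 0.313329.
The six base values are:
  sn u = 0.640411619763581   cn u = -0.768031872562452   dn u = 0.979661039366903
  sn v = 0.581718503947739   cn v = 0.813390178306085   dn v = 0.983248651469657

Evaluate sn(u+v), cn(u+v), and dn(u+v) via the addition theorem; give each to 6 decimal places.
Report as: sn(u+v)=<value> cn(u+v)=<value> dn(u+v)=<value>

m = k² = 0.098175062241
D = 1 − m·sn²u·sn²v = 0.9863747227280561
sn(u+v) = (sn u·cn v·dn v + sn v·cn u·dn u)/D = 0.07448732381624681/0.9863747227280561 = 0.0755162537116059
cn(u+v) = (cn u·cn v − sn u·sn v·dn u·dn v)/D = -0.9835581997154734/0.9863747227280561 = -0.9971445709752244
dn(u+v) = (dn u·dn v − m·sn u·sn v·cn u·cn v)/D = 0.9860985665288006/0.9863747227280561 = 0.9997200291198747

sn(u+v)=0.075516 cn(u+v)=-0.997145 dn(u+v)=0.999720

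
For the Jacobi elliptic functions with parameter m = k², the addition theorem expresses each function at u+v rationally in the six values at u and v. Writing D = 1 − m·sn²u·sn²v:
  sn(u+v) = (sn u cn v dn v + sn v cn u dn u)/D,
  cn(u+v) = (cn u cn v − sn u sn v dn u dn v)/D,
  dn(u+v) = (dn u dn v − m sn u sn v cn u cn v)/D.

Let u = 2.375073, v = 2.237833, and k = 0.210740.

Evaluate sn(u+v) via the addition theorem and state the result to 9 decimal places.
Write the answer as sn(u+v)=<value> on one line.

sn(u+v)=-0.988810041

sn u = 0.7166187701180799, cn u = -0.6974650803548881, dn u = 0.9885306708578765
sn v = 0.8042432213946086, cn v = -0.594300295171408, dn v = 0.9855325577698655
m = k² = 0.0444113476
D = 1 − m·sn²u·sn²v = 0.985248196178494
sn(u+v) = (sn u·cn v·dn v + sn v·cn u·dn u)/D = -0.9742233090156482/0.985248196178494 = -0.9888100407535804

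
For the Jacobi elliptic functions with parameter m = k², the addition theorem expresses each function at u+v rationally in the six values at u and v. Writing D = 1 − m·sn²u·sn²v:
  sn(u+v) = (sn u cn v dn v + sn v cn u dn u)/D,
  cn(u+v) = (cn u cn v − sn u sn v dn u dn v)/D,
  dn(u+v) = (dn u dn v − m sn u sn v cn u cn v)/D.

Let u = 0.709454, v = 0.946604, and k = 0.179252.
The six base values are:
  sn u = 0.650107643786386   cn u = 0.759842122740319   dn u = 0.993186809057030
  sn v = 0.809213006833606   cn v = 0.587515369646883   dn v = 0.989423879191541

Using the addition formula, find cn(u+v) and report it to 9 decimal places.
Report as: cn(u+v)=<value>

m = k² = 0.032131279504
D = 1 − m·sn²u·sn²v = 0.9911074918010096
cn(u+v) = (cn u·cn v − sn u·sn v·dn u·dn v)/D = -0.07054645113580003/0.9911074918010096 = -0.07117941466430166

cn(u+v)=-0.071179415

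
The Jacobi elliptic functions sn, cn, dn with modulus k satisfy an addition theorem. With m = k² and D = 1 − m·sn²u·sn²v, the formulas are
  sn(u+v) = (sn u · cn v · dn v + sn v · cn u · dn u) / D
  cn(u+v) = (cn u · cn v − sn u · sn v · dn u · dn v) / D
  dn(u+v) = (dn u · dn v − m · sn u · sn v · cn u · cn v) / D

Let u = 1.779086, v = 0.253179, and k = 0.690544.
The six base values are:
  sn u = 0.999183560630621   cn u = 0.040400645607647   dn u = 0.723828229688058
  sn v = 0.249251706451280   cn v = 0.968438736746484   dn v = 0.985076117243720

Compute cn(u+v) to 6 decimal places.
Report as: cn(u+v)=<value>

m = k² = 0.476851015936
D = 1 − m·sn²u·sn²v = 0.9704233111199361
cn(u+v) = (cn u·cn v − sn u·sn v·dn u·dn v)/D = -0.1384522726434987/0.9704233111199361 = -0.1426720391575457

cn(u+v)=-0.142672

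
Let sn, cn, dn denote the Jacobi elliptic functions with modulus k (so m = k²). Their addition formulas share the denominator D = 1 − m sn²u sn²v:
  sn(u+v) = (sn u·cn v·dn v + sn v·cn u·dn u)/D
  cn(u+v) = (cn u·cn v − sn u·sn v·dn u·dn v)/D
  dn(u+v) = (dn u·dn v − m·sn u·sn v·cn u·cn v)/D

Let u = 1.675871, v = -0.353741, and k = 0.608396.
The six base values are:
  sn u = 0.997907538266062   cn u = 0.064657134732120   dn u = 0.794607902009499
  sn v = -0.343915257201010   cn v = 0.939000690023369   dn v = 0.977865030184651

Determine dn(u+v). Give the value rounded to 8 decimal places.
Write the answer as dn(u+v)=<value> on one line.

m = k² = 0.370145692816
D = 1 − m·sn²u·sn²v = 0.956403041449123
dn(u+v) = (dn u·dn v − m·sn u·sn v·cn u·cn v)/D = 0.7847318091330529/0.956403041449123 = 0.8205032555564052

dn(u+v)=0.82050326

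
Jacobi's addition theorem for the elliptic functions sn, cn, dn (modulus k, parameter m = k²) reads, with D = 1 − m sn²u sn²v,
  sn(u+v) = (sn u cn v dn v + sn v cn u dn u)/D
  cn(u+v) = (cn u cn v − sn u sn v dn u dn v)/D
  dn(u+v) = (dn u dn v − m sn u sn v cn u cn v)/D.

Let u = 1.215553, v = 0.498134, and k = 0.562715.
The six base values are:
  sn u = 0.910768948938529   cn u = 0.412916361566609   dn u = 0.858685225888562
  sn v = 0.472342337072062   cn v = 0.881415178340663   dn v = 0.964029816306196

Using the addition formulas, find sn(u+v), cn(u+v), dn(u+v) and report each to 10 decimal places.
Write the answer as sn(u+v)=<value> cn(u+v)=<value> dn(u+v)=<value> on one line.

sn(u+v)=0.9999653537 cn(u+v)=0.0083241447 dn(u+v)=0.8266642425

m = k² = 0.316648171225
D = 1 − m·sn²u·sn²v = 0.9413987117051471
sn(u+v) = (sn u·cn v·dn v + sn v·cn u·dn u)/D = 0.9413660957300078/0.9413987117051471 = 0.9999653537074847
cn(u+v) = (cn u·cn v − sn u·sn v·dn u·dn v)/D = 0.007836339078447145/0.9413987117051471 = 0.008324144680688221
dn(u+v) = (dn u·dn v − m·sn u·sn v·cn u·cn v)/D = 0.7782206528664174/0.9413987117051471 = 0.8266642424619779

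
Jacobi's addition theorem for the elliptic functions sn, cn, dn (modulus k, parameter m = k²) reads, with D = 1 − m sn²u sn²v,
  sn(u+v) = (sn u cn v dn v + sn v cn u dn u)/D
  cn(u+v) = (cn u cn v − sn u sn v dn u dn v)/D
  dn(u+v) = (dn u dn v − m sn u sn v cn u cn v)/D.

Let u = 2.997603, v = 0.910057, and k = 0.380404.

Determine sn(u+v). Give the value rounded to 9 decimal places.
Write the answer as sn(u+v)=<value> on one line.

sn(u+v)=-0.594183296

sn u = 0.2643046107565623, cn u = -0.9644392530029157, dn u = 0.9949327612607312
sn v = 0.780020094977772, cn v = 0.6257544657698158, dn v = 0.9549636648583137
m = k² = 0.144707203216
D = 1 − m·sn²u·sn²v = 0.9938494888367196
sn(u+v) = (sn u·cn v·dn v + sn v·cn u·dn u)/D = -0.5905287647755867/0.9938494888367196 = -0.5941832957692503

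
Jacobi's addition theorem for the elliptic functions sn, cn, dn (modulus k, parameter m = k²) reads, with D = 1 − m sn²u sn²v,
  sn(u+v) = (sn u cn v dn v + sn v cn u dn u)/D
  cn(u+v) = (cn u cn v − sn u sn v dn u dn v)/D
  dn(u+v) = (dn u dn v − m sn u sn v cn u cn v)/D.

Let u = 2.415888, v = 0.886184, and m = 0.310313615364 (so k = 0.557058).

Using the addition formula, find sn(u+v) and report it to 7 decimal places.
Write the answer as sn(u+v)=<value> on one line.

sn u = 0.830075309161404, cn u = -0.5576513078264944, dn u = 0.8866713908293675
sn v = 0.7549599678618587, cn v = 0.6557708799009157, dn v = 0.907266354995206
m = k² = 0.310313615364
D = 1 − m·sn²u·sn²v = 0.8781336875732473
sn(u+v) = (sn u·cn v·dn v + sn v·cn u·dn u)/D = 0.1205680874603142/0.8781336875732473 = 0.1373003782527787

sn(u+v)=0.1373004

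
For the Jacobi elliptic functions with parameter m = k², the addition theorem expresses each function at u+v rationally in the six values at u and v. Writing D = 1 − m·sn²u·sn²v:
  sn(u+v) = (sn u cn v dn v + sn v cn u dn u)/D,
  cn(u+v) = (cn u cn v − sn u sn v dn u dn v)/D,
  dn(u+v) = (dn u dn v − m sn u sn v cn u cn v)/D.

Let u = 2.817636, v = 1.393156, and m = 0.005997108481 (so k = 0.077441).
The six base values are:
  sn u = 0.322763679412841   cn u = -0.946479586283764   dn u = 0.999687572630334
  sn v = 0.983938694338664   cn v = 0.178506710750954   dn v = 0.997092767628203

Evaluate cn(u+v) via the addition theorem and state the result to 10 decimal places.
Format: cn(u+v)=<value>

cn(u+v)=-0.4858042595

m = k² = 0.005997108481
D = 1 − m·sn²u·sn²v = 0.9993951505361295
cn(u+v) = (cn u·cn v − sn u·sn v·dn u·dn v)/D = -0.485510421010305/0.9993951505361295 = -0.4858042594561831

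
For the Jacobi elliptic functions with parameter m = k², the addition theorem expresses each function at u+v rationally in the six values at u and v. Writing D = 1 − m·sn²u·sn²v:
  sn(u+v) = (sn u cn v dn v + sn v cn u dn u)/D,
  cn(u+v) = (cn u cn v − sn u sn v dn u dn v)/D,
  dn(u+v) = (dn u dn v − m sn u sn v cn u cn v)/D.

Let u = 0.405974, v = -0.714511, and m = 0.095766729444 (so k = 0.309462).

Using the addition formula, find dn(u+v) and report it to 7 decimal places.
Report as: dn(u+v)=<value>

dn(u+v)=0.9955876

sn u = 0.3939648931680684, cn u = 0.9191254881413486, dn u = 0.9925402788695188
sn v = -0.6512745382771478, cn v = 0.7588421942616844, dn v = 0.9794793133960489
m = k² = 0.095766729444
D = 1 − m·sn²u·sn²v = 0.9936953947243304
dn(u+v) = (dn u·dn v − m·sn u·sn v·cn u·cn v)/D = 0.9893107663949688/0.9936953947243304 = 0.9955875529335849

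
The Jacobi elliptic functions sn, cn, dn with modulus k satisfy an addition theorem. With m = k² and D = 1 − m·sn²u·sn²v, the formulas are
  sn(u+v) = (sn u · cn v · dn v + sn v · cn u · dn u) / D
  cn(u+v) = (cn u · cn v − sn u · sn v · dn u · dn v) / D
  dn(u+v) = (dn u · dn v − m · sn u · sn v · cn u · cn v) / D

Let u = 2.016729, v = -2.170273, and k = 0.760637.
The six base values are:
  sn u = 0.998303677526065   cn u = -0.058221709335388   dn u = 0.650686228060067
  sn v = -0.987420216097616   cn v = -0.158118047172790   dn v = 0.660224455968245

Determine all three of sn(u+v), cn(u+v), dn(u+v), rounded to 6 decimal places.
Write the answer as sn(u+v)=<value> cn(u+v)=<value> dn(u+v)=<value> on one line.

m = k² = 0.578568645769
D = 1 − m·sn²u·sn²v = 0.4378085125030946
sn(u+v) = (sn u·cn v·dn v + sn v·cn u·dn u)/D = -0.06680882570535635/0.4378085125030946 = -0.1525982793787823
cn(u+v) = (cn u·cn v − sn u·sn v·dn u·dn v)/D = 0.4326810308160546/0.4378085125030946 = 0.9882883006140643
dn(u+v) = (dn u·dn v − m·sn u·sn v·cn u·cn v)/D = 0.4348492833415769/0.4378085125030946 = 0.9932408140157012

sn(u+v)=-0.152598 cn(u+v)=0.988288 dn(u+v)=0.993241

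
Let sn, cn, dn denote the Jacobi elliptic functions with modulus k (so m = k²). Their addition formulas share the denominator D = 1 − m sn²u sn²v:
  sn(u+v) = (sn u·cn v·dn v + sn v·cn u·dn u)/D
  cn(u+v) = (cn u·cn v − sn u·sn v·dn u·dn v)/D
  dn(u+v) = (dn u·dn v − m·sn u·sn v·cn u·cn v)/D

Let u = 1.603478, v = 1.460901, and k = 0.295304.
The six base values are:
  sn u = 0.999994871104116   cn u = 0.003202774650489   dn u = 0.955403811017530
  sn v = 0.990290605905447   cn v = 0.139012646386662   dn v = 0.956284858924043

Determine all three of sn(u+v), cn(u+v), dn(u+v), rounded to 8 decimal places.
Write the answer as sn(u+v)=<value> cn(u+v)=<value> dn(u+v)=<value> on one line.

sn(u+v)=0.14868013 cn(u+v)=-0.98888534 dn(u+v)=0.99903567

m = k² = 0.087204452416
D = 1 − m·sn²u·sn²v = 0.9144816086439762
sn(u+v) = (sn u·cn v·dn v + sn v·cn u·dn u)/D = 0.1359652400385943/0.9144816086439762 = 0.1486801251697211
cn(u+v) = (cn u·cn v − sn u·sn v·dn u·dn v)/D = -0.9043174586666575/0.9144816086439762 = -0.9888853423827841
dn(u+v) = (dn u·dn v − m·sn u·sn v·cn u·cn v)/D = 0.9135997501004407/0.9144816086439762 = 0.9990356738340063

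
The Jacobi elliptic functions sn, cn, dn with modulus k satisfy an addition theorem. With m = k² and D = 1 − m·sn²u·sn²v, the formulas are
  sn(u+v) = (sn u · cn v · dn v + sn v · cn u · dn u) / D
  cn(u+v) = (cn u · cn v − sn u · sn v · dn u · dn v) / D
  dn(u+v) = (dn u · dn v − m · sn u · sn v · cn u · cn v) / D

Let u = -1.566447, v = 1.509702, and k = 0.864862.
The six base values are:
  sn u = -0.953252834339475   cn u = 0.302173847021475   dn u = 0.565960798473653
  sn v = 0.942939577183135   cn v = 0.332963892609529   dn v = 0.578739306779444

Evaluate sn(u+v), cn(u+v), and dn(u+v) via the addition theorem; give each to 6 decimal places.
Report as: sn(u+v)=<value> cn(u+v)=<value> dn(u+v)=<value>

sn(u+v)=-0.056692 cn(u+v)=0.998392 dn(u+v)=0.998797

m = k² = 0.747986279044
D = 1 − m·sn²u·sn²v = 0.3956652456439257
sn(u+v) = (sn u·cn v·dn v + sn v·cn u·dn u)/D = -0.02243098578091261/0.3956652456439257 = -0.05669182731580906
cn(u+v) = (cn u·cn v − sn u·sn v·dn u·dn v)/D = 0.3950289071541025/0.3956652456439257 = 0.998391725083694
dn(u+v) = (dn u·dn v − m·sn u·sn v·cn u·cn v)/D = 0.3951893697584408/0.3956652456439257 = 0.9987972765090589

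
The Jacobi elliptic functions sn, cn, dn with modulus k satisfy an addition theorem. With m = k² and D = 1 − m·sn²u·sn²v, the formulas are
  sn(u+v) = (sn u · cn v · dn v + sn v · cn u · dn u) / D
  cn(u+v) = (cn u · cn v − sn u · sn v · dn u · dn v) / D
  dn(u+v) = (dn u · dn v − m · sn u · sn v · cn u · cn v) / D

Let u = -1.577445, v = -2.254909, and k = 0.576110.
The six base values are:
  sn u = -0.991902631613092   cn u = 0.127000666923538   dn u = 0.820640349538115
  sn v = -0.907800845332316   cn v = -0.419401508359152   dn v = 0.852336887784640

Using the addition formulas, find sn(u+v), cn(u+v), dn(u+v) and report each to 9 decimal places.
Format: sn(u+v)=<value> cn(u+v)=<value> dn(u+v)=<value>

m = k² = 0.3319027321
D = 1 − m·sn²u·sn²v = 0.7308898502043163
sn(u+v) = (sn u·cn v·dn v + sn v·cn u·dn u)/D = 0.2599640957173266/0.7308898502043163 = 0.3556816333468786
cn(u+v) = (cn u·cn v − sn u·sn v·dn u·dn v)/D = -0.6830948997537315/0.7308898502043163 = -0.9346071772138799
dn(u+v) = (dn u·dn v − m·sn u·sn v·cn u·cn v)/D = 0.7153806991478126/0.7308898502043163 = 0.9787804536454185

sn(u+v)=0.355681633 cn(u+v)=-0.934607177 dn(u+v)=0.978780454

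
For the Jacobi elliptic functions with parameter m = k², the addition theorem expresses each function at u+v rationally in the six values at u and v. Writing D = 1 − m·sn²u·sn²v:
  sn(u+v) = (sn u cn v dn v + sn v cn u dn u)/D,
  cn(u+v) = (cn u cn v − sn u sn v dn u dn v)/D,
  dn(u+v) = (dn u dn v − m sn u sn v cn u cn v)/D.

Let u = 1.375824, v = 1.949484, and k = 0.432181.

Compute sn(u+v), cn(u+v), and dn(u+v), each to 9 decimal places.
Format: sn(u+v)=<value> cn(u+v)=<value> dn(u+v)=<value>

sn(u+v)=-0.019267987 cn(u+v)=-0.999814355 dn(u+v)=0.999965328

sn u = 0.9687732334978614, cn u = 0.2479484262061327, dn u = 0.9081313498238128
sn v = 0.9642839906403464, cn v = -0.2648705068419819, dn v = 0.9090233342117642
m = k² = 0.186780416761
D = 1 − m·sn²u·sn²v = 0.8370007840966654
sn(u+v) = (sn u·cn v·dn v + sn v·cn u·dn u)/D = -0.01612731982434989/0.8370007840966654 = -0.01926798651897959
cn(u+v) = (cn u·cn v − sn u·sn v·dn u·dn v)/D = -0.8368453991829768/0.8370007840966654 = -0.9998143551157407
dn(u+v) = (dn u·dn v − m·sn u·sn v·cn u·cn v)/D = 0.8369717634285955/0.8370007840966654 = 0.9999653277886697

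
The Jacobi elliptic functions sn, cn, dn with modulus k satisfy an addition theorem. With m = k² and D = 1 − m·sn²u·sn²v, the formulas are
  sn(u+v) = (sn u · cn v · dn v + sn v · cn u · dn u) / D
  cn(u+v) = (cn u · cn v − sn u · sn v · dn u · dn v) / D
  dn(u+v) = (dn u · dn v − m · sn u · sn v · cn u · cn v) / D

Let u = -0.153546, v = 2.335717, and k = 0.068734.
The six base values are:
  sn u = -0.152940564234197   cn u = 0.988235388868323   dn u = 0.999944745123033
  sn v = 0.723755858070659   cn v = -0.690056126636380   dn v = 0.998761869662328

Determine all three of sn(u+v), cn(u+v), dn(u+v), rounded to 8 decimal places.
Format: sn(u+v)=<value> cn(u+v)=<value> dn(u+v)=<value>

m = k² = 0.004724362756
D = 1 − m·sn²u·sn²v = 0.9999421140990519
sn(u+v) = (sn u·cn v·dn v + sn v·cn u·dn u)/D = 0.820608535374028/0.9999421140990519 = 0.8206560397882597
cn(u+v) = (cn u·cn v − sn u·sn v·dn u·dn v)/D = -0.5713894146903439/0.9999421140990519 = -0.5714224919961152
dn(u+v) = (dn u·dn v − m·sn u·sn v·cn u·cn v)/D = 0.9983500655469493/0.9999421140990519 = 0.9984078592853977

sn(u+v)=0.82065604 cn(u+v)=-0.57142249 dn(u+v)=0.99840786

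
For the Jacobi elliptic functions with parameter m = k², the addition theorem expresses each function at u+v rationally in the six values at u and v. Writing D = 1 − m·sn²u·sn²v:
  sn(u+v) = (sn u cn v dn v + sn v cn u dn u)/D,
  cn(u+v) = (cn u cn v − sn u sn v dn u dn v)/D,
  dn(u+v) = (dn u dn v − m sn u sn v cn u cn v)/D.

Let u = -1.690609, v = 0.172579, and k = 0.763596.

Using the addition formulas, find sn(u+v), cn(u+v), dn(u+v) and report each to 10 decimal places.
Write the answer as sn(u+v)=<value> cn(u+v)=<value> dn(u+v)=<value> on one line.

sn(u+v)=-0.9633698261 cn(u+v)=0.2681763936 dn(u+v)=0.6773886260

sn u = -0.9877720718147993, cn u = 0.1559048881295871, dn u = 0.656577229405039
sn v = 0.1712348374450652, cn v = 0.9852302423520921, dn v = 0.9914148120357519
m = k² = 0.583078851216
D = 1 − m·sn²u·sn²v = 0.9833188869092054
sn(u+v) = (sn u·cn v·dn v + sn v·cn u·dn u)/D = -0.9472997451101762/0.9833188869092054 = -0.9633698261280778
cn(u+v) = (cn u·cn v − sn u·sn v·dn u·dn v)/D = 0.2637029128897781/0.9833188869092054 = 0.2681763936403747
dn(u+v) = (dn u·dn v − m·sn u·sn v·cn u·cn v)/D = 0.666089029761702/0.9833188869092054 = 0.6773886260390779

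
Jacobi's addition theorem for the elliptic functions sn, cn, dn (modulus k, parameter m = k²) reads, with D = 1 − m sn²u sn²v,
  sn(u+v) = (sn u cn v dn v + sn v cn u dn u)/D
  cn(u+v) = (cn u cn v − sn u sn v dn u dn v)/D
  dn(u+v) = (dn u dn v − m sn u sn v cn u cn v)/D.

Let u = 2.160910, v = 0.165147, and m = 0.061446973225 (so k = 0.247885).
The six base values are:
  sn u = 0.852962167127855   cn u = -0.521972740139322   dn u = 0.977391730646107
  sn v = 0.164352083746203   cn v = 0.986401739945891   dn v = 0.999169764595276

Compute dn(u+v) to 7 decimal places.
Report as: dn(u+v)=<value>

m = k² = 0.061446973225
D = 1 − m·sn²u·sn²v = 0.9987924351537212
dn(u+v) = (dn u·dn v − m·sn u·sn v·cn u·cn v)/D = 0.9810154033580588/0.9987924351537212 = 0.9822014753316325

dn(u+v)=0.9822015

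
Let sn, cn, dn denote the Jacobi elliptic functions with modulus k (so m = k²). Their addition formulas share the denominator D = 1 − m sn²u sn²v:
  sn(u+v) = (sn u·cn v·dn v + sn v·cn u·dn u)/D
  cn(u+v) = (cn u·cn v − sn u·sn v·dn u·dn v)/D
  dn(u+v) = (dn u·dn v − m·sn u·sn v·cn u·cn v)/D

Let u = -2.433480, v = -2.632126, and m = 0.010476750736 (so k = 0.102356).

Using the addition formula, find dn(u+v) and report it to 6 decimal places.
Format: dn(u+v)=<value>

dn(u+v)=0.995330

sn u = -0.6562294269937321, cn u = -0.7545614217195828, dn u = 0.9977416112680499
sn v = -0.4947214448943086, cn v = -0.8690516048898866, dn v = 0.9987170883222506
m = k² = 0.010476750736
D = 1 − m·sn²u·sn²v = 0.9988957701408561
dn(u+v) = (dn u·dn v − m·sn u·sn v·cn u·cn v)/D = 0.9942311945627907/0.9988957701408561 = 0.9953302679643867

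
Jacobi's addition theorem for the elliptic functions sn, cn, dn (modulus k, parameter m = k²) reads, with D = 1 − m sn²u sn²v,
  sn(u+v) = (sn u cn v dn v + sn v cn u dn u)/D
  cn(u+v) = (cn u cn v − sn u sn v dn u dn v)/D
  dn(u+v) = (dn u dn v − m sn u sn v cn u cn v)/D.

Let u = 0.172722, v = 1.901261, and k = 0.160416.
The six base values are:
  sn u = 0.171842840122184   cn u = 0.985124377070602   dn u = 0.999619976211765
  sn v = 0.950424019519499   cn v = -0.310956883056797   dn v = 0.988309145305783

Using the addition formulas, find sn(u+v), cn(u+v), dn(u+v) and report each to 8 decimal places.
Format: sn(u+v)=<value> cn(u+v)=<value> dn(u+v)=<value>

m = k² = 0.025733293056
D = 1 − m·sn²u·sn²v = 0.9993135750567603
sn(u+v) = (sn u·cn v·dn v + sn v·cn u·dn u)/D = 0.8831190545059592/0.9993135750567603 = 0.883725665845977
cn(u+v) = (cn u·cn v − sn u·sn v·dn u·dn v)/D = -0.4676840352858156/0.9993135750567603 = -0.4680052857875482
dn(u+v) = (dn u·dn v − m·sn u·sn v·cn u·cn v)/D = 0.9892210293796572/0.9993135750567603 = 0.9899005217891393

sn(u+v)=0.88372567 cn(u+v)=-0.46800529 dn(u+v)=0.98990052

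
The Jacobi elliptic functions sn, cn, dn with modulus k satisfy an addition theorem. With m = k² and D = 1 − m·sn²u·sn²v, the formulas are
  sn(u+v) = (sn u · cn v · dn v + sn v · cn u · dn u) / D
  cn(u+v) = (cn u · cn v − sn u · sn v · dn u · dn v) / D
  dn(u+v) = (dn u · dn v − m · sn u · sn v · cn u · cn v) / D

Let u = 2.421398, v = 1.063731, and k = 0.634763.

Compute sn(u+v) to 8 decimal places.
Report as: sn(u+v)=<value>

sn u = 0.8731805377769677, cn u = -0.4873969105847159, dn u = 0.8323417939388224
sn v = 0.8412743044543833, cn v = 0.5406084948137549, dn v = 0.8454782859990591
m = k² = 0.402924066169
D = 1 − m·sn²u·sn²v = 0.7825764658110009
sn(u+v) = (sn u·cn v·dn v + sn v·cn u·dn u)/D = 0.05781817528825028/0.7825764658110009 = 0.07388182217865708

sn(u+v)=0.07388182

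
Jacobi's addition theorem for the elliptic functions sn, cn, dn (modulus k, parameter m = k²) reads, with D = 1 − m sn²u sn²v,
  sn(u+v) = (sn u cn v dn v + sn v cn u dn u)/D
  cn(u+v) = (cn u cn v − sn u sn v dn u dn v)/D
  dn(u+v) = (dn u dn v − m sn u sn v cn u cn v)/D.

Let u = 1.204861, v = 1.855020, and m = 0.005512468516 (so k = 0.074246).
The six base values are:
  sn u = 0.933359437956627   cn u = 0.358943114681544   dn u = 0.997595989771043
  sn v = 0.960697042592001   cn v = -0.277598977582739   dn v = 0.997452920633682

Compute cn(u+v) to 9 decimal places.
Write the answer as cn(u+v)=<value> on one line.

m = k² = 0.005512468516
D = 1 − m·sn²u·sn²v = 0.9955678252395545
cn(u+v) = (cn u·cn v − sn u·sn v·dn u·dn v)/D = -0.9918838624053564/0.9955678252395545 = -0.9962996365081288

cn(u+v)=-0.996299637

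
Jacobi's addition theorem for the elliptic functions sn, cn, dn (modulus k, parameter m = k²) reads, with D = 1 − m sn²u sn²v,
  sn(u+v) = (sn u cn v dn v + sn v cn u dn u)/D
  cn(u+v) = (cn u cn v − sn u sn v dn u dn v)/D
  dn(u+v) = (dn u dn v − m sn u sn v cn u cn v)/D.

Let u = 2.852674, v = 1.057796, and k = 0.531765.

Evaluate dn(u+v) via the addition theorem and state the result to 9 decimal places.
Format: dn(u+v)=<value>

sn u = 0.5206966556263329, cn u = -0.8537417600302518, dn u = 0.9609021246160702
sn v = 0.8486287742090554, cn v = 0.5289888501513393, dn v = 0.8923869184663035
m = k² = 0.282774015225
D = 1 − m·sn²u·sn²v = 0.9447865885589564
dn(u+v) = (dn u·dn v − m·sn u·sn v·cn u·cn v)/D = 0.9139271399091795/0.9447865885589564 = 0.9673371224533939

dn(u+v)=0.967337122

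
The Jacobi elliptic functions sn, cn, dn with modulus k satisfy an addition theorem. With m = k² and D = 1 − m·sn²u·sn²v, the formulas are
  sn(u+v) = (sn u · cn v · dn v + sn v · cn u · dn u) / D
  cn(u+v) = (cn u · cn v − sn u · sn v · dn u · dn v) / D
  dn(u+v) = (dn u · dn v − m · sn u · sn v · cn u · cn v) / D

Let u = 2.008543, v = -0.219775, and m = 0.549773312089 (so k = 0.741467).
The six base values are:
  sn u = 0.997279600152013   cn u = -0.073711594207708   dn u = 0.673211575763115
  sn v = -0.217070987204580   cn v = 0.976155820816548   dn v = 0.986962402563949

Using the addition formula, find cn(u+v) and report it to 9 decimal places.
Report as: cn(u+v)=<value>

cn(u+v)=0.073784100

m = k² = 0.549773312089
D = 1 − m·sn²u·sn²v = 0.9742355374522298
cn(u+v) = (cn u·cn v − sn u·sn v·dn u·dn v)/D = 0.07188309240329356/0.9742355374522298 = 0.07378410008659558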